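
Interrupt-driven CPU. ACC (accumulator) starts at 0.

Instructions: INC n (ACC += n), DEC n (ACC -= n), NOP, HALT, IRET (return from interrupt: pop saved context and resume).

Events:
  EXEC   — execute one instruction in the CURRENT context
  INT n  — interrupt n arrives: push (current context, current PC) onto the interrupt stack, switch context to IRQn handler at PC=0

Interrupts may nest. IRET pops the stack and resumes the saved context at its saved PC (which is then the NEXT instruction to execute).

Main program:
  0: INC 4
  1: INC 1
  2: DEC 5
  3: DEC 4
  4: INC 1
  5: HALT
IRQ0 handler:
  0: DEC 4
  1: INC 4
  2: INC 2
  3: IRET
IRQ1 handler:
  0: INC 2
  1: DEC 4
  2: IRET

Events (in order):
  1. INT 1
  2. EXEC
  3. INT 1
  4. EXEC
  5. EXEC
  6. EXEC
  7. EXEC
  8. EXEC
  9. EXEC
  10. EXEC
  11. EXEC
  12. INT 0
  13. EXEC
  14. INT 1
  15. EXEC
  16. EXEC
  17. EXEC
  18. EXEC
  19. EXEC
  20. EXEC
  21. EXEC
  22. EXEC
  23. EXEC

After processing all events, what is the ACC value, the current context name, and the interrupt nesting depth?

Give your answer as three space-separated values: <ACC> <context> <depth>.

Answer: -7 MAIN 0

Derivation:
Event 1 (INT 1): INT 1 arrives: push (MAIN, PC=0), enter IRQ1 at PC=0 (depth now 1)
Event 2 (EXEC): [IRQ1] PC=0: INC 2 -> ACC=2
Event 3 (INT 1): INT 1 arrives: push (IRQ1, PC=1), enter IRQ1 at PC=0 (depth now 2)
Event 4 (EXEC): [IRQ1] PC=0: INC 2 -> ACC=4
Event 5 (EXEC): [IRQ1] PC=1: DEC 4 -> ACC=0
Event 6 (EXEC): [IRQ1] PC=2: IRET -> resume IRQ1 at PC=1 (depth now 1)
Event 7 (EXEC): [IRQ1] PC=1: DEC 4 -> ACC=-4
Event 8 (EXEC): [IRQ1] PC=2: IRET -> resume MAIN at PC=0 (depth now 0)
Event 9 (EXEC): [MAIN] PC=0: INC 4 -> ACC=0
Event 10 (EXEC): [MAIN] PC=1: INC 1 -> ACC=1
Event 11 (EXEC): [MAIN] PC=2: DEC 5 -> ACC=-4
Event 12 (INT 0): INT 0 arrives: push (MAIN, PC=3), enter IRQ0 at PC=0 (depth now 1)
Event 13 (EXEC): [IRQ0] PC=0: DEC 4 -> ACC=-8
Event 14 (INT 1): INT 1 arrives: push (IRQ0, PC=1), enter IRQ1 at PC=0 (depth now 2)
Event 15 (EXEC): [IRQ1] PC=0: INC 2 -> ACC=-6
Event 16 (EXEC): [IRQ1] PC=1: DEC 4 -> ACC=-10
Event 17 (EXEC): [IRQ1] PC=2: IRET -> resume IRQ0 at PC=1 (depth now 1)
Event 18 (EXEC): [IRQ0] PC=1: INC 4 -> ACC=-6
Event 19 (EXEC): [IRQ0] PC=2: INC 2 -> ACC=-4
Event 20 (EXEC): [IRQ0] PC=3: IRET -> resume MAIN at PC=3 (depth now 0)
Event 21 (EXEC): [MAIN] PC=3: DEC 4 -> ACC=-8
Event 22 (EXEC): [MAIN] PC=4: INC 1 -> ACC=-7
Event 23 (EXEC): [MAIN] PC=5: HALT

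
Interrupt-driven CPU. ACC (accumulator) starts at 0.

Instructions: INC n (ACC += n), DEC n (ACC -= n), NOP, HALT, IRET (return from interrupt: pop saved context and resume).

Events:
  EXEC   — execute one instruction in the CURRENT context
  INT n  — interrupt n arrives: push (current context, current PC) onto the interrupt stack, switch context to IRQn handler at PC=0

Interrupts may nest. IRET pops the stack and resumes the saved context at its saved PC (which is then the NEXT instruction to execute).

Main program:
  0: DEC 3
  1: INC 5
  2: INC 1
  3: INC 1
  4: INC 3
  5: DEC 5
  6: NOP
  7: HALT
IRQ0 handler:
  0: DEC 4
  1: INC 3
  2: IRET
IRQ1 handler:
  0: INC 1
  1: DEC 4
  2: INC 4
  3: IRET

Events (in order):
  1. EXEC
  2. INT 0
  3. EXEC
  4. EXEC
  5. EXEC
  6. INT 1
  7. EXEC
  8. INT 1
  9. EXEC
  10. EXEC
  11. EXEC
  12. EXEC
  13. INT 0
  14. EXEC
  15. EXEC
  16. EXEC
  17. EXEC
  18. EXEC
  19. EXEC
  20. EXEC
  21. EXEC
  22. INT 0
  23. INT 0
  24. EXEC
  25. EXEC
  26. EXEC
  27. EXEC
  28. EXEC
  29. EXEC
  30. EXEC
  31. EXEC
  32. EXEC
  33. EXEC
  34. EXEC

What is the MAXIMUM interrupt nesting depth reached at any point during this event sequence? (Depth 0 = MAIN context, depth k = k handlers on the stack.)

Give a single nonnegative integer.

Answer: 2

Derivation:
Event 1 (EXEC): [MAIN] PC=0: DEC 3 -> ACC=-3 [depth=0]
Event 2 (INT 0): INT 0 arrives: push (MAIN, PC=1), enter IRQ0 at PC=0 (depth now 1) [depth=1]
Event 3 (EXEC): [IRQ0] PC=0: DEC 4 -> ACC=-7 [depth=1]
Event 4 (EXEC): [IRQ0] PC=1: INC 3 -> ACC=-4 [depth=1]
Event 5 (EXEC): [IRQ0] PC=2: IRET -> resume MAIN at PC=1 (depth now 0) [depth=0]
Event 6 (INT 1): INT 1 arrives: push (MAIN, PC=1), enter IRQ1 at PC=0 (depth now 1) [depth=1]
Event 7 (EXEC): [IRQ1] PC=0: INC 1 -> ACC=-3 [depth=1]
Event 8 (INT 1): INT 1 arrives: push (IRQ1, PC=1), enter IRQ1 at PC=0 (depth now 2) [depth=2]
Event 9 (EXEC): [IRQ1] PC=0: INC 1 -> ACC=-2 [depth=2]
Event 10 (EXEC): [IRQ1] PC=1: DEC 4 -> ACC=-6 [depth=2]
Event 11 (EXEC): [IRQ1] PC=2: INC 4 -> ACC=-2 [depth=2]
Event 12 (EXEC): [IRQ1] PC=3: IRET -> resume IRQ1 at PC=1 (depth now 1) [depth=1]
Event 13 (INT 0): INT 0 arrives: push (IRQ1, PC=1), enter IRQ0 at PC=0 (depth now 2) [depth=2]
Event 14 (EXEC): [IRQ0] PC=0: DEC 4 -> ACC=-6 [depth=2]
Event 15 (EXEC): [IRQ0] PC=1: INC 3 -> ACC=-3 [depth=2]
Event 16 (EXEC): [IRQ0] PC=2: IRET -> resume IRQ1 at PC=1 (depth now 1) [depth=1]
Event 17 (EXEC): [IRQ1] PC=1: DEC 4 -> ACC=-7 [depth=1]
Event 18 (EXEC): [IRQ1] PC=2: INC 4 -> ACC=-3 [depth=1]
Event 19 (EXEC): [IRQ1] PC=3: IRET -> resume MAIN at PC=1 (depth now 0) [depth=0]
Event 20 (EXEC): [MAIN] PC=1: INC 5 -> ACC=2 [depth=0]
Event 21 (EXEC): [MAIN] PC=2: INC 1 -> ACC=3 [depth=0]
Event 22 (INT 0): INT 0 arrives: push (MAIN, PC=3), enter IRQ0 at PC=0 (depth now 1) [depth=1]
Event 23 (INT 0): INT 0 arrives: push (IRQ0, PC=0), enter IRQ0 at PC=0 (depth now 2) [depth=2]
Event 24 (EXEC): [IRQ0] PC=0: DEC 4 -> ACC=-1 [depth=2]
Event 25 (EXEC): [IRQ0] PC=1: INC 3 -> ACC=2 [depth=2]
Event 26 (EXEC): [IRQ0] PC=2: IRET -> resume IRQ0 at PC=0 (depth now 1) [depth=1]
Event 27 (EXEC): [IRQ0] PC=0: DEC 4 -> ACC=-2 [depth=1]
Event 28 (EXEC): [IRQ0] PC=1: INC 3 -> ACC=1 [depth=1]
Event 29 (EXEC): [IRQ0] PC=2: IRET -> resume MAIN at PC=3 (depth now 0) [depth=0]
Event 30 (EXEC): [MAIN] PC=3: INC 1 -> ACC=2 [depth=0]
Event 31 (EXEC): [MAIN] PC=4: INC 3 -> ACC=5 [depth=0]
Event 32 (EXEC): [MAIN] PC=5: DEC 5 -> ACC=0 [depth=0]
Event 33 (EXEC): [MAIN] PC=6: NOP [depth=0]
Event 34 (EXEC): [MAIN] PC=7: HALT [depth=0]
Max depth observed: 2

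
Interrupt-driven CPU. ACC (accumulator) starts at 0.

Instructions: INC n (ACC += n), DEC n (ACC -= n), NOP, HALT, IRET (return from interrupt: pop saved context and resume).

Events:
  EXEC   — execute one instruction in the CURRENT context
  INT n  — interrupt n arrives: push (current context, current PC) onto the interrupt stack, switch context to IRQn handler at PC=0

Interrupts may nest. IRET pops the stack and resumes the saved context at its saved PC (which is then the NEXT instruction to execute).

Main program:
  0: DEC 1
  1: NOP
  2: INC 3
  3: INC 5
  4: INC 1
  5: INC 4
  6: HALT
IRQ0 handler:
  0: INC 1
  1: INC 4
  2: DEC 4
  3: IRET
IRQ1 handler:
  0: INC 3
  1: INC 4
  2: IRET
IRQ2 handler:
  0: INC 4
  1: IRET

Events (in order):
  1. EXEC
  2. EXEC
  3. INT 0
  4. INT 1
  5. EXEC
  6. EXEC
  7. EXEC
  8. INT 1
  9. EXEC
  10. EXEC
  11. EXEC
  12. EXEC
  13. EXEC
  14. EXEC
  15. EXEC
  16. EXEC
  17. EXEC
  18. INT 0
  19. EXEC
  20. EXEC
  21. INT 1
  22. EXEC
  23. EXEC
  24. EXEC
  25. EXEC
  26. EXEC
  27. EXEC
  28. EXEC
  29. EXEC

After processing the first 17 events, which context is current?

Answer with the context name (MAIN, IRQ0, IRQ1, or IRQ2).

Event 1 (EXEC): [MAIN] PC=0: DEC 1 -> ACC=-1
Event 2 (EXEC): [MAIN] PC=1: NOP
Event 3 (INT 0): INT 0 arrives: push (MAIN, PC=2), enter IRQ0 at PC=0 (depth now 1)
Event 4 (INT 1): INT 1 arrives: push (IRQ0, PC=0), enter IRQ1 at PC=0 (depth now 2)
Event 5 (EXEC): [IRQ1] PC=0: INC 3 -> ACC=2
Event 6 (EXEC): [IRQ1] PC=1: INC 4 -> ACC=6
Event 7 (EXEC): [IRQ1] PC=2: IRET -> resume IRQ0 at PC=0 (depth now 1)
Event 8 (INT 1): INT 1 arrives: push (IRQ0, PC=0), enter IRQ1 at PC=0 (depth now 2)
Event 9 (EXEC): [IRQ1] PC=0: INC 3 -> ACC=9
Event 10 (EXEC): [IRQ1] PC=1: INC 4 -> ACC=13
Event 11 (EXEC): [IRQ1] PC=2: IRET -> resume IRQ0 at PC=0 (depth now 1)
Event 12 (EXEC): [IRQ0] PC=0: INC 1 -> ACC=14
Event 13 (EXEC): [IRQ0] PC=1: INC 4 -> ACC=18
Event 14 (EXEC): [IRQ0] PC=2: DEC 4 -> ACC=14
Event 15 (EXEC): [IRQ0] PC=3: IRET -> resume MAIN at PC=2 (depth now 0)
Event 16 (EXEC): [MAIN] PC=2: INC 3 -> ACC=17
Event 17 (EXEC): [MAIN] PC=3: INC 5 -> ACC=22

Answer: MAIN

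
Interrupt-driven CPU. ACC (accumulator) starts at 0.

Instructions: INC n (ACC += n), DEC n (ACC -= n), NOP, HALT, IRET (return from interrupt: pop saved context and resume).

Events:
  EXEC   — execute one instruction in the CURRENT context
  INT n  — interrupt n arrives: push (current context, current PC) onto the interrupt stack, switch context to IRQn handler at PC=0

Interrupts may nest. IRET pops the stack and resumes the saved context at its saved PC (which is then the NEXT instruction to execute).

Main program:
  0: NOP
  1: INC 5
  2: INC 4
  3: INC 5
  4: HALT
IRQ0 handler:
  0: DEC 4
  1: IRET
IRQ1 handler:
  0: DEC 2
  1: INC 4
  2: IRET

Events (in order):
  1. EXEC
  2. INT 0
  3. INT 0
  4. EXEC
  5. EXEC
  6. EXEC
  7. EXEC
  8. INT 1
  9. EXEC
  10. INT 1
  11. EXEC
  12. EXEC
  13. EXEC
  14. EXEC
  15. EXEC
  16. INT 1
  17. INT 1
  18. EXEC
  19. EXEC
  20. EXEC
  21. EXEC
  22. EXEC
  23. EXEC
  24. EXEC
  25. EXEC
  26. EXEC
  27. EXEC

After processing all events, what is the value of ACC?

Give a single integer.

Event 1 (EXEC): [MAIN] PC=0: NOP
Event 2 (INT 0): INT 0 arrives: push (MAIN, PC=1), enter IRQ0 at PC=0 (depth now 1)
Event 3 (INT 0): INT 0 arrives: push (IRQ0, PC=0), enter IRQ0 at PC=0 (depth now 2)
Event 4 (EXEC): [IRQ0] PC=0: DEC 4 -> ACC=-4
Event 5 (EXEC): [IRQ0] PC=1: IRET -> resume IRQ0 at PC=0 (depth now 1)
Event 6 (EXEC): [IRQ0] PC=0: DEC 4 -> ACC=-8
Event 7 (EXEC): [IRQ0] PC=1: IRET -> resume MAIN at PC=1 (depth now 0)
Event 8 (INT 1): INT 1 arrives: push (MAIN, PC=1), enter IRQ1 at PC=0 (depth now 1)
Event 9 (EXEC): [IRQ1] PC=0: DEC 2 -> ACC=-10
Event 10 (INT 1): INT 1 arrives: push (IRQ1, PC=1), enter IRQ1 at PC=0 (depth now 2)
Event 11 (EXEC): [IRQ1] PC=0: DEC 2 -> ACC=-12
Event 12 (EXEC): [IRQ1] PC=1: INC 4 -> ACC=-8
Event 13 (EXEC): [IRQ1] PC=2: IRET -> resume IRQ1 at PC=1 (depth now 1)
Event 14 (EXEC): [IRQ1] PC=1: INC 4 -> ACC=-4
Event 15 (EXEC): [IRQ1] PC=2: IRET -> resume MAIN at PC=1 (depth now 0)
Event 16 (INT 1): INT 1 arrives: push (MAIN, PC=1), enter IRQ1 at PC=0 (depth now 1)
Event 17 (INT 1): INT 1 arrives: push (IRQ1, PC=0), enter IRQ1 at PC=0 (depth now 2)
Event 18 (EXEC): [IRQ1] PC=0: DEC 2 -> ACC=-6
Event 19 (EXEC): [IRQ1] PC=1: INC 4 -> ACC=-2
Event 20 (EXEC): [IRQ1] PC=2: IRET -> resume IRQ1 at PC=0 (depth now 1)
Event 21 (EXEC): [IRQ1] PC=0: DEC 2 -> ACC=-4
Event 22 (EXEC): [IRQ1] PC=1: INC 4 -> ACC=0
Event 23 (EXEC): [IRQ1] PC=2: IRET -> resume MAIN at PC=1 (depth now 0)
Event 24 (EXEC): [MAIN] PC=1: INC 5 -> ACC=5
Event 25 (EXEC): [MAIN] PC=2: INC 4 -> ACC=9
Event 26 (EXEC): [MAIN] PC=3: INC 5 -> ACC=14
Event 27 (EXEC): [MAIN] PC=4: HALT

Answer: 14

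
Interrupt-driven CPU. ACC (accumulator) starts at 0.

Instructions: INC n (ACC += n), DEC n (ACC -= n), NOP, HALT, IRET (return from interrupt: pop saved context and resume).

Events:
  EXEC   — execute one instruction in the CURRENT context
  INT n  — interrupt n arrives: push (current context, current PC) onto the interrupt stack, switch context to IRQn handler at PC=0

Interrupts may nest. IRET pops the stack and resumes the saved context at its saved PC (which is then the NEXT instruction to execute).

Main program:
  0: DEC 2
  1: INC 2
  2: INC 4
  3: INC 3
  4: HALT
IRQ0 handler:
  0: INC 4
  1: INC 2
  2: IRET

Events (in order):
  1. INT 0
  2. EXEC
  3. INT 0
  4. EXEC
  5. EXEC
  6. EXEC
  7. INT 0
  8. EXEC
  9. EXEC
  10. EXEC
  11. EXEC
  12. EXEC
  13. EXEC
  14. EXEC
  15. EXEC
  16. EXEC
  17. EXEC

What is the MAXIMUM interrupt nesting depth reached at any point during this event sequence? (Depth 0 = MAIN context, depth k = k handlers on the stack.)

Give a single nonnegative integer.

Event 1 (INT 0): INT 0 arrives: push (MAIN, PC=0), enter IRQ0 at PC=0 (depth now 1) [depth=1]
Event 2 (EXEC): [IRQ0] PC=0: INC 4 -> ACC=4 [depth=1]
Event 3 (INT 0): INT 0 arrives: push (IRQ0, PC=1), enter IRQ0 at PC=0 (depth now 2) [depth=2]
Event 4 (EXEC): [IRQ0] PC=0: INC 4 -> ACC=8 [depth=2]
Event 5 (EXEC): [IRQ0] PC=1: INC 2 -> ACC=10 [depth=2]
Event 6 (EXEC): [IRQ0] PC=2: IRET -> resume IRQ0 at PC=1 (depth now 1) [depth=1]
Event 7 (INT 0): INT 0 arrives: push (IRQ0, PC=1), enter IRQ0 at PC=0 (depth now 2) [depth=2]
Event 8 (EXEC): [IRQ0] PC=0: INC 4 -> ACC=14 [depth=2]
Event 9 (EXEC): [IRQ0] PC=1: INC 2 -> ACC=16 [depth=2]
Event 10 (EXEC): [IRQ0] PC=2: IRET -> resume IRQ0 at PC=1 (depth now 1) [depth=1]
Event 11 (EXEC): [IRQ0] PC=1: INC 2 -> ACC=18 [depth=1]
Event 12 (EXEC): [IRQ0] PC=2: IRET -> resume MAIN at PC=0 (depth now 0) [depth=0]
Event 13 (EXEC): [MAIN] PC=0: DEC 2 -> ACC=16 [depth=0]
Event 14 (EXEC): [MAIN] PC=1: INC 2 -> ACC=18 [depth=0]
Event 15 (EXEC): [MAIN] PC=2: INC 4 -> ACC=22 [depth=0]
Event 16 (EXEC): [MAIN] PC=3: INC 3 -> ACC=25 [depth=0]
Event 17 (EXEC): [MAIN] PC=4: HALT [depth=0]
Max depth observed: 2

Answer: 2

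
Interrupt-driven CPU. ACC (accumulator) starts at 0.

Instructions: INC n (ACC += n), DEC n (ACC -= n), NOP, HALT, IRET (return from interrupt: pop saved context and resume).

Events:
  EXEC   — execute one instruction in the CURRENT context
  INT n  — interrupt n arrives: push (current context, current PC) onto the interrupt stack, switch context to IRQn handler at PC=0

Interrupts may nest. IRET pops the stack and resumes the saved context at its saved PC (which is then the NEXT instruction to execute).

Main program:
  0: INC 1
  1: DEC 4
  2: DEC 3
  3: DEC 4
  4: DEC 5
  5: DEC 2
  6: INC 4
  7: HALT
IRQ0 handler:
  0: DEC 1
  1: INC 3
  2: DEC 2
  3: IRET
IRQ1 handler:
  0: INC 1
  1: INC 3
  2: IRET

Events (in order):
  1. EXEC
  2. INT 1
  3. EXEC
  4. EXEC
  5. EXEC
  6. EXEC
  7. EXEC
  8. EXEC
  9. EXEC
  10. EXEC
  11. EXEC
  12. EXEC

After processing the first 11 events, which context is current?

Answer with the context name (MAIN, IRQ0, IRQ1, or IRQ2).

Event 1 (EXEC): [MAIN] PC=0: INC 1 -> ACC=1
Event 2 (INT 1): INT 1 arrives: push (MAIN, PC=1), enter IRQ1 at PC=0 (depth now 1)
Event 3 (EXEC): [IRQ1] PC=0: INC 1 -> ACC=2
Event 4 (EXEC): [IRQ1] PC=1: INC 3 -> ACC=5
Event 5 (EXEC): [IRQ1] PC=2: IRET -> resume MAIN at PC=1 (depth now 0)
Event 6 (EXEC): [MAIN] PC=1: DEC 4 -> ACC=1
Event 7 (EXEC): [MAIN] PC=2: DEC 3 -> ACC=-2
Event 8 (EXEC): [MAIN] PC=3: DEC 4 -> ACC=-6
Event 9 (EXEC): [MAIN] PC=4: DEC 5 -> ACC=-11
Event 10 (EXEC): [MAIN] PC=5: DEC 2 -> ACC=-13
Event 11 (EXEC): [MAIN] PC=6: INC 4 -> ACC=-9

Answer: MAIN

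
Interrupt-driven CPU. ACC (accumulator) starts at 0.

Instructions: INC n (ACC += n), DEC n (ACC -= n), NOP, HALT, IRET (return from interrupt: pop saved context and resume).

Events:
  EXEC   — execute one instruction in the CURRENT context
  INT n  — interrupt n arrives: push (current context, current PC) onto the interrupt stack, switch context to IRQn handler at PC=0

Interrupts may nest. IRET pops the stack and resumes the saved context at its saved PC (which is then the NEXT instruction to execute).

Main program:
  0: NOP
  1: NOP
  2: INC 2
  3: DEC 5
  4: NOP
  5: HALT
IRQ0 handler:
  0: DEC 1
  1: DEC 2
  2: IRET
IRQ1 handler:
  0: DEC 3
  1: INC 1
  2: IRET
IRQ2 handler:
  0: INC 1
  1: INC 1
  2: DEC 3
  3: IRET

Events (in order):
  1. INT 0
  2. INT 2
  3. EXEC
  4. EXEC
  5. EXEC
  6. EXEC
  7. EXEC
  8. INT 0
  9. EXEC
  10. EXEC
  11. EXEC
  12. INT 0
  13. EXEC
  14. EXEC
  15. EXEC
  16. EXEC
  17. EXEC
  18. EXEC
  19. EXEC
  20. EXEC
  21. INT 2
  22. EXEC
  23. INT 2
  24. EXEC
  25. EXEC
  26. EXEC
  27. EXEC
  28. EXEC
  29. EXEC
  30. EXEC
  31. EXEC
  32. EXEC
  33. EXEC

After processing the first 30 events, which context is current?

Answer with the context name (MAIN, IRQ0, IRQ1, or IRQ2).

Event 1 (INT 0): INT 0 arrives: push (MAIN, PC=0), enter IRQ0 at PC=0 (depth now 1)
Event 2 (INT 2): INT 2 arrives: push (IRQ0, PC=0), enter IRQ2 at PC=0 (depth now 2)
Event 3 (EXEC): [IRQ2] PC=0: INC 1 -> ACC=1
Event 4 (EXEC): [IRQ2] PC=1: INC 1 -> ACC=2
Event 5 (EXEC): [IRQ2] PC=2: DEC 3 -> ACC=-1
Event 6 (EXEC): [IRQ2] PC=3: IRET -> resume IRQ0 at PC=0 (depth now 1)
Event 7 (EXEC): [IRQ0] PC=0: DEC 1 -> ACC=-2
Event 8 (INT 0): INT 0 arrives: push (IRQ0, PC=1), enter IRQ0 at PC=0 (depth now 2)
Event 9 (EXEC): [IRQ0] PC=0: DEC 1 -> ACC=-3
Event 10 (EXEC): [IRQ0] PC=1: DEC 2 -> ACC=-5
Event 11 (EXEC): [IRQ0] PC=2: IRET -> resume IRQ0 at PC=1 (depth now 1)
Event 12 (INT 0): INT 0 arrives: push (IRQ0, PC=1), enter IRQ0 at PC=0 (depth now 2)
Event 13 (EXEC): [IRQ0] PC=0: DEC 1 -> ACC=-6
Event 14 (EXEC): [IRQ0] PC=1: DEC 2 -> ACC=-8
Event 15 (EXEC): [IRQ0] PC=2: IRET -> resume IRQ0 at PC=1 (depth now 1)
Event 16 (EXEC): [IRQ0] PC=1: DEC 2 -> ACC=-10
Event 17 (EXEC): [IRQ0] PC=2: IRET -> resume MAIN at PC=0 (depth now 0)
Event 18 (EXEC): [MAIN] PC=0: NOP
Event 19 (EXEC): [MAIN] PC=1: NOP
Event 20 (EXEC): [MAIN] PC=2: INC 2 -> ACC=-8
Event 21 (INT 2): INT 2 arrives: push (MAIN, PC=3), enter IRQ2 at PC=0 (depth now 1)
Event 22 (EXEC): [IRQ2] PC=0: INC 1 -> ACC=-7
Event 23 (INT 2): INT 2 arrives: push (IRQ2, PC=1), enter IRQ2 at PC=0 (depth now 2)
Event 24 (EXEC): [IRQ2] PC=0: INC 1 -> ACC=-6
Event 25 (EXEC): [IRQ2] PC=1: INC 1 -> ACC=-5
Event 26 (EXEC): [IRQ2] PC=2: DEC 3 -> ACC=-8
Event 27 (EXEC): [IRQ2] PC=3: IRET -> resume IRQ2 at PC=1 (depth now 1)
Event 28 (EXEC): [IRQ2] PC=1: INC 1 -> ACC=-7
Event 29 (EXEC): [IRQ2] PC=2: DEC 3 -> ACC=-10
Event 30 (EXEC): [IRQ2] PC=3: IRET -> resume MAIN at PC=3 (depth now 0)

Answer: MAIN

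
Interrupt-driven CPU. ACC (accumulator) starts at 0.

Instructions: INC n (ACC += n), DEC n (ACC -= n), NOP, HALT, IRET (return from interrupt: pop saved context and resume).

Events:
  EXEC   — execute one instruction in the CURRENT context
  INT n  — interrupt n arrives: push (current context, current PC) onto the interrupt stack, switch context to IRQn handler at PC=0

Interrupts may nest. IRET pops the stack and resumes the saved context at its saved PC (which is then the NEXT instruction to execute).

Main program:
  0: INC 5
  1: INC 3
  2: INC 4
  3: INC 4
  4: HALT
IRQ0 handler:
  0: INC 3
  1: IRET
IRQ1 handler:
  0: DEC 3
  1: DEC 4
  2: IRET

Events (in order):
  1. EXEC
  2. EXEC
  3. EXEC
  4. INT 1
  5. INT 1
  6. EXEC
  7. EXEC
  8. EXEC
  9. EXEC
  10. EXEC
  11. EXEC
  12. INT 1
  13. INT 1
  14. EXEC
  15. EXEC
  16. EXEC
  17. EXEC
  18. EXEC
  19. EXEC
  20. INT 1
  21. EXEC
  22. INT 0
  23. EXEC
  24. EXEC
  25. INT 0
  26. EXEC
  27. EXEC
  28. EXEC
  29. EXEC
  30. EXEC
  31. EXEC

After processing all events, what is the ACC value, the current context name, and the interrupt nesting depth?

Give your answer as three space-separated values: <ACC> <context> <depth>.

Answer: -13 MAIN 0

Derivation:
Event 1 (EXEC): [MAIN] PC=0: INC 5 -> ACC=5
Event 2 (EXEC): [MAIN] PC=1: INC 3 -> ACC=8
Event 3 (EXEC): [MAIN] PC=2: INC 4 -> ACC=12
Event 4 (INT 1): INT 1 arrives: push (MAIN, PC=3), enter IRQ1 at PC=0 (depth now 1)
Event 5 (INT 1): INT 1 arrives: push (IRQ1, PC=0), enter IRQ1 at PC=0 (depth now 2)
Event 6 (EXEC): [IRQ1] PC=0: DEC 3 -> ACC=9
Event 7 (EXEC): [IRQ1] PC=1: DEC 4 -> ACC=5
Event 8 (EXEC): [IRQ1] PC=2: IRET -> resume IRQ1 at PC=0 (depth now 1)
Event 9 (EXEC): [IRQ1] PC=0: DEC 3 -> ACC=2
Event 10 (EXEC): [IRQ1] PC=1: DEC 4 -> ACC=-2
Event 11 (EXEC): [IRQ1] PC=2: IRET -> resume MAIN at PC=3 (depth now 0)
Event 12 (INT 1): INT 1 arrives: push (MAIN, PC=3), enter IRQ1 at PC=0 (depth now 1)
Event 13 (INT 1): INT 1 arrives: push (IRQ1, PC=0), enter IRQ1 at PC=0 (depth now 2)
Event 14 (EXEC): [IRQ1] PC=0: DEC 3 -> ACC=-5
Event 15 (EXEC): [IRQ1] PC=1: DEC 4 -> ACC=-9
Event 16 (EXEC): [IRQ1] PC=2: IRET -> resume IRQ1 at PC=0 (depth now 1)
Event 17 (EXEC): [IRQ1] PC=0: DEC 3 -> ACC=-12
Event 18 (EXEC): [IRQ1] PC=1: DEC 4 -> ACC=-16
Event 19 (EXEC): [IRQ1] PC=2: IRET -> resume MAIN at PC=3 (depth now 0)
Event 20 (INT 1): INT 1 arrives: push (MAIN, PC=3), enter IRQ1 at PC=0 (depth now 1)
Event 21 (EXEC): [IRQ1] PC=0: DEC 3 -> ACC=-19
Event 22 (INT 0): INT 0 arrives: push (IRQ1, PC=1), enter IRQ0 at PC=0 (depth now 2)
Event 23 (EXEC): [IRQ0] PC=0: INC 3 -> ACC=-16
Event 24 (EXEC): [IRQ0] PC=1: IRET -> resume IRQ1 at PC=1 (depth now 1)
Event 25 (INT 0): INT 0 arrives: push (IRQ1, PC=1), enter IRQ0 at PC=0 (depth now 2)
Event 26 (EXEC): [IRQ0] PC=0: INC 3 -> ACC=-13
Event 27 (EXEC): [IRQ0] PC=1: IRET -> resume IRQ1 at PC=1 (depth now 1)
Event 28 (EXEC): [IRQ1] PC=1: DEC 4 -> ACC=-17
Event 29 (EXEC): [IRQ1] PC=2: IRET -> resume MAIN at PC=3 (depth now 0)
Event 30 (EXEC): [MAIN] PC=3: INC 4 -> ACC=-13
Event 31 (EXEC): [MAIN] PC=4: HALT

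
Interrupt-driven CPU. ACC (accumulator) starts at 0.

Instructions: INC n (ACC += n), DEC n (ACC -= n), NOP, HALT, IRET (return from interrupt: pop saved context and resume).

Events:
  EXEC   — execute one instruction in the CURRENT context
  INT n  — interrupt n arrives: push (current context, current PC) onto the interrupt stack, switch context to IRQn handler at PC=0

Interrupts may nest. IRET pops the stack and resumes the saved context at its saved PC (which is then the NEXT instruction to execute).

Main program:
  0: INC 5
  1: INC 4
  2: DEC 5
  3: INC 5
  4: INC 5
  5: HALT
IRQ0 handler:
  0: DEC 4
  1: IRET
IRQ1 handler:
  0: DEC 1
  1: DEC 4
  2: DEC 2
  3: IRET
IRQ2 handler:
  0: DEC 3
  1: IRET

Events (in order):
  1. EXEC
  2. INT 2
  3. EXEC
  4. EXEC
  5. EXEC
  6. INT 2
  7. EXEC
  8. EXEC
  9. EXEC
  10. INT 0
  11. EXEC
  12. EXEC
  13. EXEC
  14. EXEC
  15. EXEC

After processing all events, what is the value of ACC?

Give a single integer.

Answer: 4

Derivation:
Event 1 (EXEC): [MAIN] PC=0: INC 5 -> ACC=5
Event 2 (INT 2): INT 2 arrives: push (MAIN, PC=1), enter IRQ2 at PC=0 (depth now 1)
Event 3 (EXEC): [IRQ2] PC=0: DEC 3 -> ACC=2
Event 4 (EXEC): [IRQ2] PC=1: IRET -> resume MAIN at PC=1 (depth now 0)
Event 5 (EXEC): [MAIN] PC=1: INC 4 -> ACC=6
Event 6 (INT 2): INT 2 arrives: push (MAIN, PC=2), enter IRQ2 at PC=0 (depth now 1)
Event 7 (EXEC): [IRQ2] PC=0: DEC 3 -> ACC=3
Event 8 (EXEC): [IRQ2] PC=1: IRET -> resume MAIN at PC=2 (depth now 0)
Event 9 (EXEC): [MAIN] PC=2: DEC 5 -> ACC=-2
Event 10 (INT 0): INT 0 arrives: push (MAIN, PC=3), enter IRQ0 at PC=0 (depth now 1)
Event 11 (EXEC): [IRQ0] PC=0: DEC 4 -> ACC=-6
Event 12 (EXEC): [IRQ0] PC=1: IRET -> resume MAIN at PC=3 (depth now 0)
Event 13 (EXEC): [MAIN] PC=3: INC 5 -> ACC=-1
Event 14 (EXEC): [MAIN] PC=4: INC 5 -> ACC=4
Event 15 (EXEC): [MAIN] PC=5: HALT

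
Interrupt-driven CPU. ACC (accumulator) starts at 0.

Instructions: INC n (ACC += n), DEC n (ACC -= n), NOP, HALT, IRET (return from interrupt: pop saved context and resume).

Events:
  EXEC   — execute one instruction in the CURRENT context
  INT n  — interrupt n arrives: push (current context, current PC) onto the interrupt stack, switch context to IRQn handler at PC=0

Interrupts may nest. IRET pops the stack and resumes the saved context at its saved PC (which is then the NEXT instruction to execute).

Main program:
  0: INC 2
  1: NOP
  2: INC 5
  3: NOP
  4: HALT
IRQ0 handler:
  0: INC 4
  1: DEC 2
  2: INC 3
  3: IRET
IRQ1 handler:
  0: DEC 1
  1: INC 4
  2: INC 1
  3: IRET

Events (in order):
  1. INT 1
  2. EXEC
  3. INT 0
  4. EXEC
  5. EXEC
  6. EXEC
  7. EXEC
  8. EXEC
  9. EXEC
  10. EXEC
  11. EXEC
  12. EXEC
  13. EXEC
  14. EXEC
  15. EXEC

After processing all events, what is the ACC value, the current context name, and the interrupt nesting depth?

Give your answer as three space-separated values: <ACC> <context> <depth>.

Answer: 16 MAIN 0

Derivation:
Event 1 (INT 1): INT 1 arrives: push (MAIN, PC=0), enter IRQ1 at PC=0 (depth now 1)
Event 2 (EXEC): [IRQ1] PC=0: DEC 1 -> ACC=-1
Event 3 (INT 0): INT 0 arrives: push (IRQ1, PC=1), enter IRQ0 at PC=0 (depth now 2)
Event 4 (EXEC): [IRQ0] PC=0: INC 4 -> ACC=3
Event 5 (EXEC): [IRQ0] PC=1: DEC 2 -> ACC=1
Event 6 (EXEC): [IRQ0] PC=2: INC 3 -> ACC=4
Event 7 (EXEC): [IRQ0] PC=3: IRET -> resume IRQ1 at PC=1 (depth now 1)
Event 8 (EXEC): [IRQ1] PC=1: INC 4 -> ACC=8
Event 9 (EXEC): [IRQ1] PC=2: INC 1 -> ACC=9
Event 10 (EXEC): [IRQ1] PC=3: IRET -> resume MAIN at PC=0 (depth now 0)
Event 11 (EXEC): [MAIN] PC=0: INC 2 -> ACC=11
Event 12 (EXEC): [MAIN] PC=1: NOP
Event 13 (EXEC): [MAIN] PC=2: INC 5 -> ACC=16
Event 14 (EXEC): [MAIN] PC=3: NOP
Event 15 (EXEC): [MAIN] PC=4: HALT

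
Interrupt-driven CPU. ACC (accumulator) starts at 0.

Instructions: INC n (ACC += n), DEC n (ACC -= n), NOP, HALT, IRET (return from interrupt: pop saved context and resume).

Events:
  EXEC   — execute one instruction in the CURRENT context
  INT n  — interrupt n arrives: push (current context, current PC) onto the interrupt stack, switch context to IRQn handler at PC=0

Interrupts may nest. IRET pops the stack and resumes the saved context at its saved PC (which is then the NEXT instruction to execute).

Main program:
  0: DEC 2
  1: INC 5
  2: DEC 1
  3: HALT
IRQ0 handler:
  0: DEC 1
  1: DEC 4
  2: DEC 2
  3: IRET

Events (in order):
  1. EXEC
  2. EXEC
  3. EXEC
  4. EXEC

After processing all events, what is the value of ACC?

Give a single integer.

Answer: 2

Derivation:
Event 1 (EXEC): [MAIN] PC=0: DEC 2 -> ACC=-2
Event 2 (EXEC): [MAIN] PC=1: INC 5 -> ACC=3
Event 3 (EXEC): [MAIN] PC=2: DEC 1 -> ACC=2
Event 4 (EXEC): [MAIN] PC=3: HALT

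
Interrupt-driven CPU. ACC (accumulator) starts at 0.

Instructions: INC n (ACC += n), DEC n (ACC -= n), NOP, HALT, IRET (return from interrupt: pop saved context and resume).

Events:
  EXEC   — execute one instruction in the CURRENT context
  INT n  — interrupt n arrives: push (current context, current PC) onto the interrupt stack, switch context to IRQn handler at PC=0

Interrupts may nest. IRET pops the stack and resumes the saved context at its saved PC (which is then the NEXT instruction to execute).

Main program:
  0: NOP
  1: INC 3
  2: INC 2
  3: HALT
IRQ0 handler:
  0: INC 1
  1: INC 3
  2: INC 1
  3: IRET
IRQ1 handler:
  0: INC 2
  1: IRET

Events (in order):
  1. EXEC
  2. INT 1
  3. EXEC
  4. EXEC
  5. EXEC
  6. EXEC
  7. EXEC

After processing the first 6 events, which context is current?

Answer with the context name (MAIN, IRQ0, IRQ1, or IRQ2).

Event 1 (EXEC): [MAIN] PC=0: NOP
Event 2 (INT 1): INT 1 arrives: push (MAIN, PC=1), enter IRQ1 at PC=0 (depth now 1)
Event 3 (EXEC): [IRQ1] PC=0: INC 2 -> ACC=2
Event 4 (EXEC): [IRQ1] PC=1: IRET -> resume MAIN at PC=1 (depth now 0)
Event 5 (EXEC): [MAIN] PC=1: INC 3 -> ACC=5
Event 6 (EXEC): [MAIN] PC=2: INC 2 -> ACC=7

Answer: MAIN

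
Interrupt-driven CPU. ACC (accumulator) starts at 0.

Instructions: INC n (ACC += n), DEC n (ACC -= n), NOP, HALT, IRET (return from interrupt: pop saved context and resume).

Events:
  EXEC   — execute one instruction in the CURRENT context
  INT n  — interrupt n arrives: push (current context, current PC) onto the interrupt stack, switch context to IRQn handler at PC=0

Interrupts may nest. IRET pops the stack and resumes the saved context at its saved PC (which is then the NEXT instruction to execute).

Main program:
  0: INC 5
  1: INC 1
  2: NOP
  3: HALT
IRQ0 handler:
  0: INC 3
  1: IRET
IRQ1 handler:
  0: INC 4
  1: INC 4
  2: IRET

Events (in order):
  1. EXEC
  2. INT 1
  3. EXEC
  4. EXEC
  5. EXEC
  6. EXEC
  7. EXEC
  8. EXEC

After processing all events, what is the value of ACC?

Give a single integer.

Answer: 14

Derivation:
Event 1 (EXEC): [MAIN] PC=0: INC 5 -> ACC=5
Event 2 (INT 1): INT 1 arrives: push (MAIN, PC=1), enter IRQ1 at PC=0 (depth now 1)
Event 3 (EXEC): [IRQ1] PC=0: INC 4 -> ACC=9
Event 4 (EXEC): [IRQ1] PC=1: INC 4 -> ACC=13
Event 5 (EXEC): [IRQ1] PC=2: IRET -> resume MAIN at PC=1 (depth now 0)
Event 6 (EXEC): [MAIN] PC=1: INC 1 -> ACC=14
Event 7 (EXEC): [MAIN] PC=2: NOP
Event 8 (EXEC): [MAIN] PC=3: HALT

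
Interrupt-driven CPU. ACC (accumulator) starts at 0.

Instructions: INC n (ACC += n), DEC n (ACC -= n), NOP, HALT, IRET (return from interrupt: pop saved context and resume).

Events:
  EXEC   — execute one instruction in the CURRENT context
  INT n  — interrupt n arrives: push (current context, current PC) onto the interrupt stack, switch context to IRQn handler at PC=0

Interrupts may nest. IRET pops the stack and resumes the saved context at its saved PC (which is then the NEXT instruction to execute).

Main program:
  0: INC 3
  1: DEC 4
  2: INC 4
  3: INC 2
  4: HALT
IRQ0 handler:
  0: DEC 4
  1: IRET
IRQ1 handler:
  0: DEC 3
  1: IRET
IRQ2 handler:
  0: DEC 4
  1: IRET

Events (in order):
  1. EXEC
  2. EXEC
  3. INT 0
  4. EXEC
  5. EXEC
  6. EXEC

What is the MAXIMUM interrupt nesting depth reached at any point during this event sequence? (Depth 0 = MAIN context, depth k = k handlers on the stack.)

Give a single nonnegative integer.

Answer: 1

Derivation:
Event 1 (EXEC): [MAIN] PC=0: INC 3 -> ACC=3 [depth=0]
Event 2 (EXEC): [MAIN] PC=1: DEC 4 -> ACC=-1 [depth=0]
Event 3 (INT 0): INT 0 arrives: push (MAIN, PC=2), enter IRQ0 at PC=0 (depth now 1) [depth=1]
Event 4 (EXEC): [IRQ0] PC=0: DEC 4 -> ACC=-5 [depth=1]
Event 5 (EXEC): [IRQ0] PC=1: IRET -> resume MAIN at PC=2 (depth now 0) [depth=0]
Event 6 (EXEC): [MAIN] PC=2: INC 4 -> ACC=-1 [depth=0]
Max depth observed: 1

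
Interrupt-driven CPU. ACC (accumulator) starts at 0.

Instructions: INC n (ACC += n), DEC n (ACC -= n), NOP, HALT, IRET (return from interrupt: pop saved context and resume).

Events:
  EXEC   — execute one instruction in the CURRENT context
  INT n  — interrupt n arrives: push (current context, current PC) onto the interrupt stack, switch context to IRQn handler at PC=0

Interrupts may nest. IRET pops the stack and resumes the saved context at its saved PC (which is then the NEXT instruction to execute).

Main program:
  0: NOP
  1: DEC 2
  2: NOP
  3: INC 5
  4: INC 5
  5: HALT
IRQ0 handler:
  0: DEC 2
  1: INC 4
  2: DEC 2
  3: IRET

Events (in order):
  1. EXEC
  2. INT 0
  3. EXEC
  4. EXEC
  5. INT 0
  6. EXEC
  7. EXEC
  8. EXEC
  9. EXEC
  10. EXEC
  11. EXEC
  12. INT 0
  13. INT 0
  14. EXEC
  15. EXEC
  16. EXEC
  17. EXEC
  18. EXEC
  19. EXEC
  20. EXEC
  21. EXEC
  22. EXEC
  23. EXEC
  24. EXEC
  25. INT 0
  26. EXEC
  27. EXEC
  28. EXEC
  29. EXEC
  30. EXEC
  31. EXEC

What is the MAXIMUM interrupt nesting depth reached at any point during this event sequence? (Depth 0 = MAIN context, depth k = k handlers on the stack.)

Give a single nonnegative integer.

Answer: 2

Derivation:
Event 1 (EXEC): [MAIN] PC=0: NOP [depth=0]
Event 2 (INT 0): INT 0 arrives: push (MAIN, PC=1), enter IRQ0 at PC=0 (depth now 1) [depth=1]
Event 3 (EXEC): [IRQ0] PC=0: DEC 2 -> ACC=-2 [depth=1]
Event 4 (EXEC): [IRQ0] PC=1: INC 4 -> ACC=2 [depth=1]
Event 5 (INT 0): INT 0 arrives: push (IRQ0, PC=2), enter IRQ0 at PC=0 (depth now 2) [depth=2]
Event 6 (EXEC): [IRQ0] PC=0: DEC 2 -> ACC=0 [depth=2]
Event 7 (EXEC): [IRQ0] PC=1: INC 4 -> ACC=4 [depth=2]
Event 8 (EXEC): [IRQ0] PC=2: DEC 2 -> ACC=2 [depth=2]
Event 9 (EXEC): [IRQ0] PC=3: IRET -> resume IRQ0 at PC=2 (depth now 1) [depth=1]
Event 10 (EXEC): [IRQ0] PC=2: DEC 2 -> ACC=0 [depth=1]
Event 11 (EXEC): [IRQ0] PC=3: IRET -> resume MAIN at PC=1 (depth now 0) [depth=0]
Event 12 (INT 0): INT 0 arrives: push (MAIN, PC=1), enter IRQ0 at PC=0 (depth now 1) [depth=1]
Event 13 (INT 0): INT 0 arrives: push (IRQ0, PC=0), enter IRQ0 at PC=0 (depth now 2) [depth=2]
Event 14 (EXEC): [IRQ0] PC=0: DEC 2 -> ACC=-2 [depth=2]
Event 15 (EXEC): [IRQ0] PC=1: INC 4 -> ACC=2 [depth=2]
Event 16 (EXEC): [IRQ0] PC=2: DEC 2 -> ACC=0 [depth=2]
Event 17 (EXEC): [IRQ0] PC=3: IRET -> resume IRQ0 at PC=0 (depth now 1) [depth=1]
Event 18 (EXEC): [IRQ0] PC=0: DEC 2 -> ACC=-2 [depth=1]
Event 19 (EXEC): [IRQ0] PC=1: INC 4 -> ACC=2 [depth=1]
Event 20 (EXEC): [IRQ0] PC=2: DEC 2 -> ACC=0 [depth=1]
Event 21 (EXEC): [IRQ0] PC=3: IRET -> resume MAIN at PC=1 (depth now 0) [depth=0]
Event 22 (EXEC): [MAIN] PC=1: DEC 2 -> ACC=-2 [depth=0]
Event 23 (EXEC): [MAIN] PC=2: NOP [depth=0]
Event 24 (EXEC): [MAIN] PC=3: INC 5 -> ACC=3 [depth=0]
Event 25 (INT 0): INT 0 arrives: push (MAIN, PC=4), enter IRQ0 at PC=0 (depth now 1) [depth=1]
Event 26 (EXEC): [IRQ0] PC=0: DEC 2 -> ACC=1 [depth=1]
Event 27 (EXEC): [IRQ0] PC=1: INC 4 -> ACC=5 [depth=1]
Event 28 (EXEC): [IRQ0] PC=2: DEC 2 -> ACC=3 [depth=1]
Event 29 (EXEC): [IRQ0] PC=3: IRET -> resume MAIN at PC=4 (depth now 0) [depth=0]
Event 30 (EXEC): [MAIN] PC=4: INC 5 -> ACC=8 [depth=0]
Event 31 (EXEC): [MAIN] PC=5: HALT [depth=0]
Max depth observed: 2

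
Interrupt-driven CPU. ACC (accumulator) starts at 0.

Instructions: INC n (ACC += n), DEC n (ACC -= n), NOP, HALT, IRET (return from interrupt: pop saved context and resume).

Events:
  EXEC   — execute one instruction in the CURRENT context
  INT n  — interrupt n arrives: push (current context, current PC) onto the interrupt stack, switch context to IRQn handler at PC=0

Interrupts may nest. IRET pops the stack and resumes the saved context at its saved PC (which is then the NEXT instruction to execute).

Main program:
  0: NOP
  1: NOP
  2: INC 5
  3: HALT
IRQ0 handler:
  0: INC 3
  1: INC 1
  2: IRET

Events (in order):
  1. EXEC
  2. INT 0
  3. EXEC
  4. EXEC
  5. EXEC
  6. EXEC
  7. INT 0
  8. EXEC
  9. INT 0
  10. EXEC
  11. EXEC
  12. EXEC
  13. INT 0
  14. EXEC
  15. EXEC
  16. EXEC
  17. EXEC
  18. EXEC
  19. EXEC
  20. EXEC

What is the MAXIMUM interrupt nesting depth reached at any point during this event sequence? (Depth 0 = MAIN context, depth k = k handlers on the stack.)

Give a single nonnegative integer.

Answer: 2

Derivation:
Event 1 (EXEC): [MAIN] PC=0: NOP [depth=0]
Event 2 (INT 0): INT 0 arrives: push (MAIN, PC=1), enter IRQ0 at PC=0 (depth now 1) [depth=1]
Event 3 (EXEC): [IRQ0] PC=0: INC 3 -> ACC=3 [depth=1]
Event 4 (EXEC): [IRQ0] PC=1: INC 1 -> ACC=4 [depth=1]
Event 5 (EXEC): [IRQ0] PC=2: IRET -> resume MAIN at PC=1 (depth now 0) [depth=0]
Event 6 (EXEC): [MAIN] PC=1: NOP [depth=0]
Event 7 (INT 0): INT 0 arrives: push (MAIN, PC=2), enter IRQ0 at PC=0 (depth now 1) [depth=1]
Event 8 (EXEC): [IRQ0] PC=0: INC 3 -> ACC=7 [depth=1]
Event 9 (INT 0): INT 0 arrives: push (IRQ0, PC=1), enter IRQ0 at PC=0 (depth now 2) [depth=2]
Event 10 (EXEC): [IRQ0] PC=0: INC 3 -> ACC=10 [depth=2]
Event 11 (EXEC): [IRQ0] PC=1: INC 1 -> ACC=11 [depth=2]
Event 12 (EXEC): [IRQ0] PC=2: IRET -> resume IRQ0 at PC=1 (depth now 1) [depth=1]
Event 13 (INT 0): INT 0 arrives: push (IRQ0, PC=1), enter IRQ0 at PC=0 (depth now 2) [depth=2]
Event 14 (EXEC): [IRQ0] PC=0: INC 3 -> ACC=14 [depth=2]
Event 15 (EXEC): [IRQ0] PC=1: INC 1 -> ACC=15 [depth=2]
Event 16 (EXEC): [IRQ0] PC=2: IRET -> resume IRQ0 at PC=1 (depth now 1) [depth=1]
Event 17 (EXEC): [IRQ0] PC=1: INC 1 -> ACC=16 [depth=1]
Event 18 (EXEC): [IRQ0] PC=2: IRET -> resume MAIN at PC=2 (depth now 0) [depth=0]
Event 19 (EXEC): [MAIN] PC=2: INC 5 -> ACC=21 [depth=0]
Event 20 (EXEC): [MAIN] PC=3: HALT [depth=0]
Max depth observed: 2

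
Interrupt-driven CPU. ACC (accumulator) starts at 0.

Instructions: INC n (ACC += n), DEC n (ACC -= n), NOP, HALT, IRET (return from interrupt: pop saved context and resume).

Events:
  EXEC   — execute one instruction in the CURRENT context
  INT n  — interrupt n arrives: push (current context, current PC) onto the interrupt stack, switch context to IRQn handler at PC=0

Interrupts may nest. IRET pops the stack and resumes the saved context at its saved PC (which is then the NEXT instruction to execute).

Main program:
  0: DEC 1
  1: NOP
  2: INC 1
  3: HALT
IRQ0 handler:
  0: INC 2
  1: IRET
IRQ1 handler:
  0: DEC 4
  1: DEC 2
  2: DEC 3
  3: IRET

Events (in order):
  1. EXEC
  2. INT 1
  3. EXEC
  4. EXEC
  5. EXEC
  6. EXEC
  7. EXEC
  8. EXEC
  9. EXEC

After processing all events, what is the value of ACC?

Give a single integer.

Answer: -9

Derivation:
Event 1 (EXEC): [MAIN] PC=0: DEC 1 -> ACC=-1
Event 2 (INT 1): INT 1 arrives: push (MAIN, PC=1), enter IRQ1 at PC=0 (depth now 1)
Event 3 (EXEC): [IRQ1] PC=0: DEC 4 -> ACC=-5
Event 4 (EXEC): [IRQ1] PC=1: DEC 2 -> ACC=-7
Event 5 (EXEC): [IRQ1] PC=2: DEC 3 -> ACC=-10
Event 6 (EXEC): [IRQ1] PC=3: IRET -> resume MAIN at PC=1 (depth now 0)
Event 7 (EXEC): [MAIN] PC=1: NOP
Event 8 (EXEC): [MAIN] PC=2: INC 1 -> ACC=-9
Event 9 (EXEC): [MAIN] PC=3: HALT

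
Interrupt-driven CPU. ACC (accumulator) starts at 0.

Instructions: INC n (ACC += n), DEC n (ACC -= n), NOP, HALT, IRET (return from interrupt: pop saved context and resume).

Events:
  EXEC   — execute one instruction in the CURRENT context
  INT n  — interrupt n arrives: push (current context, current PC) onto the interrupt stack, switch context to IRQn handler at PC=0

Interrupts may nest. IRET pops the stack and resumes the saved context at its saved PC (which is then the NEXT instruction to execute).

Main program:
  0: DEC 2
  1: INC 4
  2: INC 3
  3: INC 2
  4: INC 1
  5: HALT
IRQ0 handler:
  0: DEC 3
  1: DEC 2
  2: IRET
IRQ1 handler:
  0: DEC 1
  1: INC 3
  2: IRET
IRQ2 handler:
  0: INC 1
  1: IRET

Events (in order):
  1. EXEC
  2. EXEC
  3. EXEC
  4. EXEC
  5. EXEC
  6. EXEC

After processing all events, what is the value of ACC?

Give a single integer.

Answer: 8

Derivation:
Event 1 (EXEC): [MAIN] PC=0: DEC 2 -> ACC=-2
Event 2 (EXEC): [MAIN] PC=1: INC 4 -> ACC=2
Event 3 (EXEC): [MAIN] PC=2: INC 3 -> ACC=5
Event 4 (EXEC): [MAIN] PC=3: INC 2 -> ACC=7
Event 5 (EXEC): [MAIN] PC=4: INC 1 -> ACC=8
Event 6 (EXEC): [MAIN] PC=5: HALT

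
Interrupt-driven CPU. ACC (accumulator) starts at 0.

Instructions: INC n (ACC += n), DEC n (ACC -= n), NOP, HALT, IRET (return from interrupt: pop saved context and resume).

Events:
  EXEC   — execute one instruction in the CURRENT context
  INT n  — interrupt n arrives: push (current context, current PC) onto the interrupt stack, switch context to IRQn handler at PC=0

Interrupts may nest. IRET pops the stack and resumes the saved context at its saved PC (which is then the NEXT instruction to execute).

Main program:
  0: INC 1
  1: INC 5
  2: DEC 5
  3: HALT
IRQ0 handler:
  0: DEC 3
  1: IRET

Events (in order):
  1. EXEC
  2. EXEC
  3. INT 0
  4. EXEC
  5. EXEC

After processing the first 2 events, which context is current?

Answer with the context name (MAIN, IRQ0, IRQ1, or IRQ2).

Event 1 (EXEC): [MAIN] PC=0: INC 1 -> ACC=1
Event 2 (EXEC): [MAIN] PC=1: INC 5 -> ACC=6

Answer: MAIN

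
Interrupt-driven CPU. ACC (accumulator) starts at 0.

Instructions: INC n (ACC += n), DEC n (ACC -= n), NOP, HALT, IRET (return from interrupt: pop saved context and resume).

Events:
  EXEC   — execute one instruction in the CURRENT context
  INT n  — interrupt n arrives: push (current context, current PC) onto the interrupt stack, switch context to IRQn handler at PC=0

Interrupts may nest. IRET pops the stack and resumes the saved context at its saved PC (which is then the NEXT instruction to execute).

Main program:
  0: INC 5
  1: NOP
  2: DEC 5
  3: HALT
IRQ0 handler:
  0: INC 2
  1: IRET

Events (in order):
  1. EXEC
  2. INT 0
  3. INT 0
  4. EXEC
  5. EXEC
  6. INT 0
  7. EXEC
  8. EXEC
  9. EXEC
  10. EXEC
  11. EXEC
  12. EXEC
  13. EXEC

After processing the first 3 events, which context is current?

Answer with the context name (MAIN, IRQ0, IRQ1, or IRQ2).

Answer: IRQ0

Derivation:
Event 1 (EXEC): [MAIN] PC=0: INC 5 -> ACC=5
Event 2 (INT 0): INT 0 arrives: push (MAIN, PC=1), enter IRQ0 at PC=0 (depth now 1)
Event 3 (INT 0): INT 0 arrives: push (IRQ0, PC=0), enter IRQ0 at PC=0 (depth now 2)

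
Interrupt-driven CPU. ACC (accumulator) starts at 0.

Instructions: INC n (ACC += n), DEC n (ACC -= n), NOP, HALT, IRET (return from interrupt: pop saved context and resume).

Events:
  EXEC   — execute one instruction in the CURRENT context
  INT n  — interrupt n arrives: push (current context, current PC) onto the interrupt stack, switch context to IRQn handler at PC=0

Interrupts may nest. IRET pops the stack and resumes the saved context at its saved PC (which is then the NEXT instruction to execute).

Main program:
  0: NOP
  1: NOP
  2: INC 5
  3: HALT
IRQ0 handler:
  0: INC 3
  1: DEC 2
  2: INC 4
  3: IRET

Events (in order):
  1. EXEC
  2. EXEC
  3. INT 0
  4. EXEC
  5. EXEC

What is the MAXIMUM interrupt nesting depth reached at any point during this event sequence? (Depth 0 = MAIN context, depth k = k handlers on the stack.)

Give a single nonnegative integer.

Event 1 (EXEC): [MAIN] PC=0: NOP [depth=0]
Event 2 (EXEC): [MAIN] PC=1: NOP [depth=0]
Event 3 (INT 0): INT 0 arrives: push (MAIN, PC=2), enter IRQ0 at PC=0 (depth now 1) [depth=1]
Event 4 (EXEC): [IRQ0] PC=0: INC 3 -> ACC=3 [depth=1]
Event 5 (EXEC): [IRQ0] PC=1: DEC 2 -> ACC=1 [depth=1]
Max depth observed: 1

Answer: 1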